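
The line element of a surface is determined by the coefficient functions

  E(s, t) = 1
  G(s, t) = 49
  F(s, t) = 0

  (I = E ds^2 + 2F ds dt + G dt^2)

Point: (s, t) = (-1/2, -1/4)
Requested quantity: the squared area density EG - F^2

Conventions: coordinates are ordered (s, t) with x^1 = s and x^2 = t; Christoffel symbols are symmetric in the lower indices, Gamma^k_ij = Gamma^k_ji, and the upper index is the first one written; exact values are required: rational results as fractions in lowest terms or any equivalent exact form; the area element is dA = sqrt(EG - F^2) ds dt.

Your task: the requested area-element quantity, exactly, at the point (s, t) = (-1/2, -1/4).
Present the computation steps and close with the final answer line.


E = 1, F = 0, G = 49; EG - F^2 = 49

Answer: EG - F^2 = 49


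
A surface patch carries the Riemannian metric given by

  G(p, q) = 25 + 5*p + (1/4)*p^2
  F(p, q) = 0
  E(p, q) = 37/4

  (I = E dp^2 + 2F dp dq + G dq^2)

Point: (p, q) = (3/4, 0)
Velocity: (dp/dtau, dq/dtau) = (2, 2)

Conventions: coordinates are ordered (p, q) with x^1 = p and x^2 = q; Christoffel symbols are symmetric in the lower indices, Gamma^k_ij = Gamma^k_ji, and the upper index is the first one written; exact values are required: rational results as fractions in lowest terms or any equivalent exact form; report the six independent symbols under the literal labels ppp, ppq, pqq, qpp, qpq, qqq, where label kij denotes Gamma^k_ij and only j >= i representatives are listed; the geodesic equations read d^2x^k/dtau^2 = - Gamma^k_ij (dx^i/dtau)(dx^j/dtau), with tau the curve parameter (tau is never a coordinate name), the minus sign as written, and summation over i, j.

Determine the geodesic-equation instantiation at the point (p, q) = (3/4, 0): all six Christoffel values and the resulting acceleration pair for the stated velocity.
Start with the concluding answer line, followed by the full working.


Answer: Gamma_ppp = 0, Gamma_ppq = 0, Gamma_pqq = -43/148, Gamma_qpp = 0, Gamma_qpq = 4/43, Gamma_qqq = 0; accelerations (d^2p/dtau^2, d^2q/dtau^2) = (43/37, -32/43)

E = 37/4, F = 0, G = 1849/64 at the point
E_p = 0, E_q = 0, F_p = 0, F_q = 0, G_p = 43/8, G_q = 0
EG - F^2 = 68413/256;  g^inv = (256/68413) * [[1849/64, 0], [0, 37/4]]
first-kind symbols [ij,l] = (1/2)(d_i g_jl + d_j g_il - d_l g_ij): [pp,p] = E_p/2 = 0, [pp,q] = F_p - E_q/2 = 0, [pq,p] = E_q/2 = 0, [pq,q] = G_p/2 = 43/16, [qq,p] = F_q - G_p/2 = -43/16, [qq,q] = G_q/2 = 0
Gamma^p_ij = (G*[ij,p] - F*[ij,q])/(EG - F^2), Gamma^q_ij = (E*[ij,q] - F*[ij,p])/(EG - F^2)
Gamma_ppp = 0, Gamma_ppq = 0, Gamma_pqq = -43/148, Gamma_qpp = 0, Gamma_qpq = 4/43, Gamma_qqq = 0
d^2p/dtau^2 = -(Gamma_ppp*(2)^2 + 2*Gamma_ppq*(2)*(2) + Gamma_pqq*(2)^2) = 43/37
d^2q/dtau^2 = -(Gamma_qpp*(2)^2 + 2*Gamma_qpq*(2)*(2) + Gamma_qqq*(2)^2) = -32/43


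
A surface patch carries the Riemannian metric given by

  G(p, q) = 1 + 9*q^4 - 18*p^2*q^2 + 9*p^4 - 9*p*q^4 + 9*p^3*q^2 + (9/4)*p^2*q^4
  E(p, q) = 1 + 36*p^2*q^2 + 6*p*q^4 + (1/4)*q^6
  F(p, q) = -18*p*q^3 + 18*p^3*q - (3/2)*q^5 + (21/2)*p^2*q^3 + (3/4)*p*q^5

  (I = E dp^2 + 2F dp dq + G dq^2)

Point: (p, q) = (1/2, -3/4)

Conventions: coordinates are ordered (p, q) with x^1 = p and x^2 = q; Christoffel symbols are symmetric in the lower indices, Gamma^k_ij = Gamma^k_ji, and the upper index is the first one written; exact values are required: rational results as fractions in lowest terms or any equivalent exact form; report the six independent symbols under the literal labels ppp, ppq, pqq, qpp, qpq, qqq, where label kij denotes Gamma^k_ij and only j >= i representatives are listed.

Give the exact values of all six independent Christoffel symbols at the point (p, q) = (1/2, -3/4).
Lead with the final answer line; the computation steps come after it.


Answer: Gamma_ppp = 36288/23993, Gamma_ppq = -30996/23993, Gamma_pqq = -27216/23993, Gamma_qpp = 38016/119965, Gamma_qpq = -32472/119965, Gamma_qqq = -28512/119965

E = 115609/16384, F = 10395/8192, G = 5185/4096 at the point
E_p = 2835/128, E_q = -38745/2048, F_p = -29241/4096, F_q = -21069/2048, G_p = -4059/1024, G_q = -891/256
EG - F^2 = 119965/16384;  g^inv = (16384/119965) * [[5185/4096, -10395/8192], [-10395/8192, 115609/16384]]
first-kind symbols [ij,l] = (1/2)(d_i g_jl + d_j g_il - d_l g_ij): [pp,p] = E_p/2 = 2835/256, [pp,q] = F_p - E_q/2 = 297/128, [pq,p] = E_q/2 = -38745/4096, [pq,q] = G_p/2 = -4059/2048, [qq,p] = F_q - G_p/2 = -8505/1024, [qq,q] = G_q/2 = -891/512
Gamma^p_ij = (G*[ij,p] - F*[ij,q])/(EG - F^2), Gamma^q_ij = (E*[ij,q] - F*[ij,p])/(EG - F^2)


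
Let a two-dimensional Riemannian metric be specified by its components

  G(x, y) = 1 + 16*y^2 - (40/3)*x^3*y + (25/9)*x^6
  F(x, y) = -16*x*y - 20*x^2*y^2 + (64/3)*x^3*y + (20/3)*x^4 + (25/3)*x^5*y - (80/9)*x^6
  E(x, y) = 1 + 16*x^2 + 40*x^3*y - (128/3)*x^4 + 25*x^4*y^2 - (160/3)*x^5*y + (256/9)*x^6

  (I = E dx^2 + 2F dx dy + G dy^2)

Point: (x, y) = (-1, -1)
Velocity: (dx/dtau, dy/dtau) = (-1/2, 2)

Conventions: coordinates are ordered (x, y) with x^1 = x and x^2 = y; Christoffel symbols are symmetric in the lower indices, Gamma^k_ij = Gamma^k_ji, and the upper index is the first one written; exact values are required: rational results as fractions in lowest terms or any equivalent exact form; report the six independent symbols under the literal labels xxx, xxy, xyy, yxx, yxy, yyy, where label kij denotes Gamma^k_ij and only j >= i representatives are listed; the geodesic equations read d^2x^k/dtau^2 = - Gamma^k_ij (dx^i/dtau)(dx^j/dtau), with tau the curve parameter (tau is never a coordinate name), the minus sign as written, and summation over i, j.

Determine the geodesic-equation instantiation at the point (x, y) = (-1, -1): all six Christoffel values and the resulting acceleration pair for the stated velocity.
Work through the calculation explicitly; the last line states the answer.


E = 130/9, F = -77/9, G = 58/9 at the point
E_x = 44/3, E_y = -110/3, F_x = -23, F_y = 79/3, G_x = 70/3, G_y = -56/3
EG - F^2 = 179/9;  g^inv = (9/179) * [[58/9, 77/9], [77/9, 130/9]]
first-kind symbols [ij,l] = (1/2)(d_i g_jl + d_j g_il - d_l g_ij): [xx,x] = E_x/2 = 22/3, [xx,y] = F_x - E_y/2 = -14/3, [xy,x] = E_y/2 = -55/3, [xy,y] = G_x/2 = 35/3, [yy,x] = F_y - G_x/2 = 44/3, [yy,y] = G_y/2 = -28/3
Gamma^x_ij = (G*[ij,x] - F*[ij,y])/(EG - F^2), Gamma^y_ij = (E*[ij,y] - F*[ij,x])/(EG - F^2)
Gamma_xxx = 66/179, Gamma_xxy = -165/179, Gamma_xyy = 132/179, Gamma_yxx = -42/179, Gamma_yxy = 105/179, Gamma_yyy = -84/179
d^2x/dtau^2 = -(Gamma_xxx*(-1/2)^2 + 2*Gamma_xxy*(-1/2)*(2) + Gamma_xyy*(2)^2) = -1749/358
d^2y/dtau^2 = -(Gamma_yxx*(-1/2)^2 + 2*Gamma_yxy*(-1/2)*(2) + Gamma_yyy*(2)^2) = 1113/358

Answer: Gamma_xxx = 66/179, Gamma_xxy = -165/179, Gamma_xyy = 132/179, Gamma_yxx = -42/179, Gamma_yxy = 105/179, Gamma_yyy = -84/179; accelerations (d^2x/dtau^2, d^2y/dtau^2) = (-1749/358, 1113/358)


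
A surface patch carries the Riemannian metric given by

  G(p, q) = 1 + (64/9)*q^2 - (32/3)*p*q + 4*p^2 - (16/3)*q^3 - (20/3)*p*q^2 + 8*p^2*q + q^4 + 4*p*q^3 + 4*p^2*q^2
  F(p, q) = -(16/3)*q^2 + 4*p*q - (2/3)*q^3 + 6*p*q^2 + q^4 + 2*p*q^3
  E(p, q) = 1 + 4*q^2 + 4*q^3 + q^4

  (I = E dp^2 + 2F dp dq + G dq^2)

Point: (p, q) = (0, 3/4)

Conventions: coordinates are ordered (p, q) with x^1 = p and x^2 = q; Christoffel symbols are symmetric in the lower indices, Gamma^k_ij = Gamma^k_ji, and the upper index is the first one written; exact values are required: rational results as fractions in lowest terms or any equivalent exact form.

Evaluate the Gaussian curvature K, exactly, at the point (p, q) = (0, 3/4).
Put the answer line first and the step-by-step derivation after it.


Answer: K = -200704/877969

E = 1345/256, F = -759/256, G = 785/256, EG - F^2 = 937/128 at the point
E_p = 0, E_q = 231/16, F_p = 231/32, F_q = -119/16, G_p = -161/16, G_q = 161/48
E_qq = 131/4, F_pq = 131/8, G_pp = 49/2
Using the Brioschi determinant formula for K from the metric derivatives:
M1 = [[-E_qq/2 + F_pq - G_pp/2, E_p/2, F_p - E_q/2], [F_q - G_p/2, E, F], [G_q/2, F, G]] = [[-49/4, 0, 0], [-77/32, 1345/256, -759/256], [161/96, -759/256, 785/256]]; det M1 = -45913/512
M2 = [[0, E_q/2, G_p/2], [E_q/2, E, F], [G_p/2, F, G]] = [[0, 231/32, -161/32], [231/32, 1345/256, -759/256], [-161/32, -759/256, 785/256]]; det M2 = -39641/512
det M1 - det M2 = -49/4; K = -49/4 / (937/128)^2 = -200704/877969


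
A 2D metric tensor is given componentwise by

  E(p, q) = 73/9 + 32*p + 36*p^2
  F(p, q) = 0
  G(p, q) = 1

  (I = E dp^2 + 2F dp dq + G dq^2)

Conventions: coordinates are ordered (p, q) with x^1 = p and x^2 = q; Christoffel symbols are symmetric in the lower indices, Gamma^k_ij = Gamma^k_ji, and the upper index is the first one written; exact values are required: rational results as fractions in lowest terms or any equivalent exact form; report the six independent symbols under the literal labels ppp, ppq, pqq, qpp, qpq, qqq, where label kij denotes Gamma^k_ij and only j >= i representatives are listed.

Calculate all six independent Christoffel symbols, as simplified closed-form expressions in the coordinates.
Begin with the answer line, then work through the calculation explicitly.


Answer: Gamma_ppp = (324*p + 144)/(324*p^2 + 288*p + 73), Gamma_ppq = 0, Gamma_pqq = 0, Gamma_qpp = 0, Gamma_qpq = 0, Gamma_qqq = 0

E = 73/9 + 32*p + 36*p^2; F = 0; G = 1
Gamma^k_ij = (1/2) g^{kl} (d_i g_jl + d_j g_il - d_l g_ij), with g^inv = (1/(EG-F^2)) [[G, -F], [-F, E]]
first partials: E_p = 32 + 72*p, E_q = 0, F_p = 0, F_q = 0, G_p = 0, G_q = 0
D = EG - F^2 = 73/9 + 32*p + 36*p^2
expanded: Gamma^p_pp = (G E_p - 2F F_p + F E_q)/(2D), Gamma^p_pq = (G E_q - F G_p)/(2D), Gamma^p_qq = (2G F_q - G G_p - F G_q)/(2D), Gamma^q_pp = (2E F_p - E E_q - F E_p)/(2D), Gamma^q_pq = (E G_p - F E_q)/(2D), Gamma^q_qq = (E G_q - 2F F_q + F G_p)/(2D); substitute and cancel common factors


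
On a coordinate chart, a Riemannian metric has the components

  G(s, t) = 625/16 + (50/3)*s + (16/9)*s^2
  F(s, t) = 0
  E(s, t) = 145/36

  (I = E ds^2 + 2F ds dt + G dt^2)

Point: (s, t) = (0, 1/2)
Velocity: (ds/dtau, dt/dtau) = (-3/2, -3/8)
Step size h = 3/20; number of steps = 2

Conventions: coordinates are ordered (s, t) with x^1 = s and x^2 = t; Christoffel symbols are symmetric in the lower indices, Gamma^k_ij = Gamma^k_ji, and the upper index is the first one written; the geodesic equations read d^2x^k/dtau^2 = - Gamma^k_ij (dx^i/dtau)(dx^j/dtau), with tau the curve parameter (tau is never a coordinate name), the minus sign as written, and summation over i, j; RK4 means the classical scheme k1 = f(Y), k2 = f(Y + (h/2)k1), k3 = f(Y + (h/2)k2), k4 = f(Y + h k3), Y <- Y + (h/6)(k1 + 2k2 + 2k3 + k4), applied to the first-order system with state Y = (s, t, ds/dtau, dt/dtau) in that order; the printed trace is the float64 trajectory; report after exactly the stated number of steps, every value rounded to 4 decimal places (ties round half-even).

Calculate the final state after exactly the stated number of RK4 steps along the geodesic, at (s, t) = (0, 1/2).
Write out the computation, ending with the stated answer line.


f(Y) = (ds/dtau, dt/dtau, -Gamma^s_ij Y'^i Y'^j, -Gamma^t_ij Y'^i Y'^j) with the Gammas evaluated at the stage position; h = 0.150000; intermediate values shown to 6 dp
step 0: s = 0.0000, t = 0.5000, ds/dtau = -1.5000, dt/dtau = -0.3750
step 1:
  k1: at (s, t) = (0.000000, 0.500000), (ds/dtau, dt/dtau) = (-1.500000, -0.375000); Gamma_sss = 0.000000, Gamma_sst = 0.000000, Gamma_stt = -2.068966, Gamma_tss = 0.000000, Gamma_tst = 0.213333, Gamma_ttt = 0.000000; k1 = (-1.500000, -0.375000, 0.290948, -0.240000)
  k2: at (s, t) = (-0.112500, 0.471875), (ds/dtau, dt/dtau) = (-1.478179, -0.393000); Gamma_sss = 0.000000, Gamma_sst = 0.000000, Gamma_stt = -2.019310, Gamma_tss = 0.000000, Gamma_tst = 0.218579, Gamma_ttt = 0.000000; k2 = (-1.478179, -0.393000, 0.311880, -0.253956)
  k3: at (s, t) = (-0.110863, 0.470525), (ds/dtau, dt/dtau) = (-1.476609, -0.394047); Gamma_sss = 0.000000, Gamma_sst = 0.000000, Gamma_stt = -2.020033, Gamma_tss = 0.000000, Gamma_tst = 0.218501, Gamma_ttt = 0.000000; k3 = (-1.476609, -0.394047, 0.313656, -0.254271)
  k4: at (s, t) = (-0.221491, 0.440893), (ds/dtau, dt/dtau) = (-1.452952, -0.413141); Gamma_sss = 0.000000, Gamma_sst = 0.000000, Gamma_stt = -1.971204, Gamma_tss = 0.000000, Gamma_tst = 0.223914, Gamma_ttt = 0.000000; k4 = (-1.452952, -0.413141, 0.336455, -0.268819)
  Y <- Y + (h/6)(k1 + 2k2 + 2k3 + k4): s = -0.2216, t = 0.4409, ds/dtau = -1.4530, dt/dtau = -0.4131
step 2:
  k1: at (s, t) = (-0.221563, 0.440944), (ds/dtau, dt/dtau) = (-1.453038, -0.413132); Gamma_sss = 0.000000, Gamma_sst = 0.000000, Gamma_stt = -1.971172, Gamma_tss = 0.000000, Gamma_tst = 0.223917, Gamma_ttt = 0.000000; k1 = (-1.453038, -0.413132, 0.336436, -0.268833)
  k2: at (s, t) = (-0.330541, 0.409959), (ds/dtau, dt/dtau) = (-1.427805, -0.433294); Gamma_sss = 0.000000, Gamma_sst = 0.000000, Gamma_stt = -1.923072, Gamma_tss = 0.000000, Gamma_tst = 0.229518, Gamma_ttt = 0.000000; k2 = (-1.427805, -0.433294, 0.361045, -0.283987)
  k3: at (s, t) = (-0.328649, 0.408447), (ds/dtau, dt/dtau) = (-1.425960, -0.434431); Gamma_sss = 0.000000, Gamma_sst = 0.000000, Gamma_stt = -1.923907, Gamma_tss = 0.000000, Gamma_tst = 0.229418, Gamma_ttt = 0.000000; k3 = (-1.425960, -0.434431, 0.363099, -0.284240)
  k4: at (s, t) = (-0.435457, 0.375780), (ds/dtau, dt/dtau) = (-1.398573, -0.455768); Gamma_sss = 0.000000, Gamma_sst = 0.000000, Gamma_stt = -1.876764, Gamma_tss = 0.000000, Gamma_tst = 0.235181, Gamma_ttt = 0.000000; k4 = (-1.398573, -0.455768, 0.389850, -0.299820)
  Y <- Y + (h/6)(k1 + 2k2 + 2k3 + k4): s = -0.4355, t = 0.3758, ds/dtau = -1.3987, dt/dtau = -0.4558

Answer: s = -0.4355, t = 0.3758, ds/dtau = -1.3987, dt/dtau = -0.4558


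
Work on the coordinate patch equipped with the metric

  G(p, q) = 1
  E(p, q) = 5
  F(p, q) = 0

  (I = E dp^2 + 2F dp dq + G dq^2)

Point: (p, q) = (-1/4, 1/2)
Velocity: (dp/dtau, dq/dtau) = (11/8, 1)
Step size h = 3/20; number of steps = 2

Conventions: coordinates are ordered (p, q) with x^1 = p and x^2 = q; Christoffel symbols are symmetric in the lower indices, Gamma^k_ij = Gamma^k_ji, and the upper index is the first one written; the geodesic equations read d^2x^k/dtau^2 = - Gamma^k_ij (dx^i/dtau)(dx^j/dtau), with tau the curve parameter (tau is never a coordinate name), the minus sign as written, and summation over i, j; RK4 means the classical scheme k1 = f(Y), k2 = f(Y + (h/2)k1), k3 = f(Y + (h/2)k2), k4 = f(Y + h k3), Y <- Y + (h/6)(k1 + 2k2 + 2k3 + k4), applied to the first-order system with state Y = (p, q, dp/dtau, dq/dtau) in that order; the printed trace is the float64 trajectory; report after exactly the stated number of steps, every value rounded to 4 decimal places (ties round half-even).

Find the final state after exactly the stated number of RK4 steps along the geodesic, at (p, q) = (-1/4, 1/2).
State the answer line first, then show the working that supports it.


Answer: p = 0.1625, q = 0.8000, dp/dtau = 1.3750, dq/dtau = 1.0000

f(Y) = (dp/dtau, dq/dtau, -Gamma^p_ij Y'^i Y'^j, -Gamma^q_ij Y'^i Y'^j) with the Gammas evaluated at the stage position; h = 0.150000; intermediate values shown to 6 dp
step 0: p = -0.2500, q = 0.5000, dp/dtau = 1.3750, dq/dtau = 1.0000
step 1:
  k1: at (p, q) = (-0.250000, 0.500000), (dp/dtau, dq/dtau) = (1.375000, 1.000000); Gamma_ppp = 0.000000, Gamma_ppq = 0.000000, Gamma_pqq = 0.000000, Gamma_qpp = 0.000000, Gamma_qpq = 0.000000, Gamma_qqq = 0.000000; k1 = (1.375000, 1.000000, 0.000000, 0.000000)
  k2: at (p, q) = (-0.146875, 0.575000), (dp/dtau, dq/dtau) = (1.375000, 1.000000); Gamma_ppp = 0.000000, Gamma_ppq = 0.000000, Gamma_pqq = 0.000000, Gamma_qpp = 0.000000, Gamma_qpq = 0.000000, Gamma_qqq = 0.000000; k2 = (1.375000, 1.000000, 0.000000, 0.000000)
  k3: at (p, q) = (-0.146875, 0.575000), (dp/dtau, dq/dtau) = (1.375000, 1.000000); Gamma_ppp = 0.000000, Gamma_ppq = 0.000000, Gamma_pqq = 0.000000, Gamma_qpp = 0.000000, Gamma_qpq = 0.000000, Gamma_qqq = 0.000000; k3 = (1.375000, 1.000000, 0.000000, 0.000000)
  k4: at (p, q) = (-0.043750, 0.650000), (dp/dtau, dq/dtau) = (1.375000, 1.000000); Gamma_ppp = 0.000000, Gamma_ppq = 0.000000, Gamma_pqq = 0.000000, Gamma_qpp = 0.000000, Gamma_qpq = 0.000000, Gamma_qqq = 0.000000; k4 = (1.375000, 1.000000, 0.000000, 0.000000)
  Y <- Y + (h/6)(k1 + 2k2 + 2k3 + k4): p = -0.0438, q = 0.6500, dp/dtau = 1.3750, dq/dtau = 1.0000
step 2:
  k1: at (p, q) = (-0.043750, 0.650000), (dp/dtau, dq/dtau) = (1.375000, 1.000000); Gamma_ppp = 0.000000, Gamma_ppq = 0.000000, Gamma_pqq = 0.000000, Gamma_qpp = 0.000000, Gamma_qpq = 0.000000, Gamma_qqq = 0.000000; k1 = (1.375000, 1.000000, 0.000000, 0.000000)
  k2: at (p, q) = (0.059375, 0.725000), (dp/dtau, dq/dtau) = (1.375000, 1.000000); Gamma_ppp = 0.000000, Gamma_ppq = 0.000000, Gamma_pqq = 0.000000, Gamma_qpp = 0.000000, Gamma_qpq = 0.000000, Gamma_qqq = 0.000000; k2 = (1.375000, 1.000000, 0.000000, 0.000000)
  k3: at (p, q) = (0.059375, 0.725000), (dp/dtau, dq/dtau) = (1.375000, 1.000000); Gamma_ppp = 0.000000, Gamma_ppq = 0.000000, Gamma_pqq = 0.000000, Gamma_qpp = 0.000000, Gamma_qpq = 0.000000, Gamma_qqq = 0.000000; k3 = (1.375000, 1.000000, 0.000000, 0.000000)
  k4: at (p, q) = (0.162500, 0.800000), (dp/dtau, dq/dtau) = (1.375000, 1.000000); Gamma_ppp = 0.000000, Gamma_ppq = 0.000000, Gamma_pqq = 0.000000, Gamma_qpp = 0.000000, Gamma_qpq = 0.000000, Gamma_qqq = 0.000000; k4 = (1.375000, 1.000000, 0.000000, 0.000000)
  Y <- Y + (h/6)(k1 + 2k2 + 2k3 + k4): p = 0.1625, q = 0.8000, dp/dtau = 1.3750, dq/dtau = 1.0000


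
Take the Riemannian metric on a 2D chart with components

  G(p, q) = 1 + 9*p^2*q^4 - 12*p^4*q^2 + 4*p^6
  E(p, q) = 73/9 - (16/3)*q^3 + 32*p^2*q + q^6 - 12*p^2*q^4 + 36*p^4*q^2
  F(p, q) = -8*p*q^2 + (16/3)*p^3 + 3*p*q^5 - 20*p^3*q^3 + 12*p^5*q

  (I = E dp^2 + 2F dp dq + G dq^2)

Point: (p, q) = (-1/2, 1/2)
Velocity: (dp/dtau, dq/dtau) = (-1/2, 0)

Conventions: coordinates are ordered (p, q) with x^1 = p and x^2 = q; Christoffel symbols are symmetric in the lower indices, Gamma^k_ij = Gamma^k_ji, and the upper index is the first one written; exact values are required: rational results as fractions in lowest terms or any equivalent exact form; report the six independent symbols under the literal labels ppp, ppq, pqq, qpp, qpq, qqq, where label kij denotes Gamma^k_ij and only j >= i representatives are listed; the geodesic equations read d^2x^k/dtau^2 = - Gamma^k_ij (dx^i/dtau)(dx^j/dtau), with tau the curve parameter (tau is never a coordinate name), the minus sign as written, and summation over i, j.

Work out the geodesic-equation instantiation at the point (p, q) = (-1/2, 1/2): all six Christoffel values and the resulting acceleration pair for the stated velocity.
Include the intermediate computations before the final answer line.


E = 6817/576, F = 79/192, G = 65/64 at the point
E_p = -79/4, E_q = 79/16, F_p = 67/32, F_q = 161/32, G_p = 3/16, G_q = 3/8
EG - F^2 = 3413/288;  g^inv = (288/3413) * [[65/64, -79/192], [-79/192, 6817/576]]
first-kind symbols [ij,l] = (1/2)(d_i g_jl + d_j g_il - d_l g_ij): [pp,p] = E_p/2 = -79/8, [pp,q] = F_p - E_q/2 = -3/8, [pq,p] = E_q/2 = 79/32, [pq,q] = G_p/2 = 3/32, [qq,p] = F_q - G_p/2 = 79/16, [qq,q] = G_q/2 = 3/16
Gamma^p_ij = (G*[ij,p] - F*[ij,q])/(EG - F^2), Gamma^q_ij = (E*[ij,q] - F*[ij,p])/(EG - F^2)
Gamma_ppp = -2844/3413, Gamma_ppq = 711/3413, Gamma_pqq = 1422/3413, Gamma_qpp = -108/3413, Gamma_qpq = 27/3413, Gamma_qqq = 54/3413
d^2p/dtau^2 = -(Gamma_ppp*(-1/2)^2 + 2*Gamma_ppq*(-1/2)*(0) + Gamma_pqq*(0)^2) = 711/3413
d^2q/dtau^2 = -(Gamma_qpp*(-1/2)^2 + 2*Gamma_qpq*(-1/2)*(0) + Gamma_qqq*(0)^2) = 27/3413

Answer: Gamma_ppp = -2844/3413, Gamma_ppq = 711/3413, Gamma_pqq = 1422/3413, Gamma_qpp = -108/3413, Gamma_qpq = 27/3413, Gamma_qqq = 54/3413; accelerations (d^2p/dtau^2, d^2q/dtau^2) = (711/3413, 27/3413)


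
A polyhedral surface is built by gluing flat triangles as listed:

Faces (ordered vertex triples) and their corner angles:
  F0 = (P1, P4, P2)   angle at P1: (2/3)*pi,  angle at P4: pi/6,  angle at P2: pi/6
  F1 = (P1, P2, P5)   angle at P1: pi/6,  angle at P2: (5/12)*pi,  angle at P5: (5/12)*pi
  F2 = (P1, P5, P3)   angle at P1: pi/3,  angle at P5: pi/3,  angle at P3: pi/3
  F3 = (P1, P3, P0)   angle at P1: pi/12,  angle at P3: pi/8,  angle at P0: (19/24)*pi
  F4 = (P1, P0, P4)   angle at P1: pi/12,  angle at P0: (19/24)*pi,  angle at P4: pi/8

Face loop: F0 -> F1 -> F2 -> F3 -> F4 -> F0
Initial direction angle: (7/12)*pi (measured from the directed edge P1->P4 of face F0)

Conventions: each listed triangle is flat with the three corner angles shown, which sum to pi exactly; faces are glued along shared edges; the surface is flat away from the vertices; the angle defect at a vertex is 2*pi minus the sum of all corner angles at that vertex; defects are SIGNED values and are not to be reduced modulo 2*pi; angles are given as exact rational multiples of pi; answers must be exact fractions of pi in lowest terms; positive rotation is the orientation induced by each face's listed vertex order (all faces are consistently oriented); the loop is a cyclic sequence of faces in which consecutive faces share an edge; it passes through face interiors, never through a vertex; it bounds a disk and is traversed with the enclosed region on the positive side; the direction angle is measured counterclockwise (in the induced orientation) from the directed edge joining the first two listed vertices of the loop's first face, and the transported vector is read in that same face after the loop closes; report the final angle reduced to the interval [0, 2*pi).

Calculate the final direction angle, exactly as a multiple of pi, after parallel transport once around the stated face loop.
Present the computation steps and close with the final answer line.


enclosed vertex P1: corner angles sum to (4/3)*pi, defect = 2*pi - (4/3)*pi = (2/3)*pi
by Gauss-Bonnet the loop rotates the vector by the enclosed defect sum (positive orientation, mod 2*pi)
final angle = (7/12)*pi + (2/3)*pi = (5/4)*pi (mod 2*pi)

Answer: final direction angle = (5/4)*pi


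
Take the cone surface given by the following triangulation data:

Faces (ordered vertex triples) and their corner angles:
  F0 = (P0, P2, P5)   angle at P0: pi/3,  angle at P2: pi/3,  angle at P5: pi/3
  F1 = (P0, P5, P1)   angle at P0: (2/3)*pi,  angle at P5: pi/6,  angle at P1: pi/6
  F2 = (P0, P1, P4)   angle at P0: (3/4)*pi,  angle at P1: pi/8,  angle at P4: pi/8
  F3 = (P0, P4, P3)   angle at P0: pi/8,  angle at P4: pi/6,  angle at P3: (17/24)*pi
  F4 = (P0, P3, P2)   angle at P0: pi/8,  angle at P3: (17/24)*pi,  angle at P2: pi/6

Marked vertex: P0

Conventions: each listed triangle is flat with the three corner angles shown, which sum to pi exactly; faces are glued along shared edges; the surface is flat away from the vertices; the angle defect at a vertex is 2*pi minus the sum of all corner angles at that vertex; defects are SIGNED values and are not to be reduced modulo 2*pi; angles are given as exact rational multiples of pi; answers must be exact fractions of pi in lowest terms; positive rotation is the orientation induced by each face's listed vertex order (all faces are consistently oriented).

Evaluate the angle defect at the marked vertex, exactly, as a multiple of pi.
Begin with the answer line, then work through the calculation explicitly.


Answer: defect(P0) = 0

Sum of corner angles at P0: 2*pi
defect = 2*pi - 2*pi


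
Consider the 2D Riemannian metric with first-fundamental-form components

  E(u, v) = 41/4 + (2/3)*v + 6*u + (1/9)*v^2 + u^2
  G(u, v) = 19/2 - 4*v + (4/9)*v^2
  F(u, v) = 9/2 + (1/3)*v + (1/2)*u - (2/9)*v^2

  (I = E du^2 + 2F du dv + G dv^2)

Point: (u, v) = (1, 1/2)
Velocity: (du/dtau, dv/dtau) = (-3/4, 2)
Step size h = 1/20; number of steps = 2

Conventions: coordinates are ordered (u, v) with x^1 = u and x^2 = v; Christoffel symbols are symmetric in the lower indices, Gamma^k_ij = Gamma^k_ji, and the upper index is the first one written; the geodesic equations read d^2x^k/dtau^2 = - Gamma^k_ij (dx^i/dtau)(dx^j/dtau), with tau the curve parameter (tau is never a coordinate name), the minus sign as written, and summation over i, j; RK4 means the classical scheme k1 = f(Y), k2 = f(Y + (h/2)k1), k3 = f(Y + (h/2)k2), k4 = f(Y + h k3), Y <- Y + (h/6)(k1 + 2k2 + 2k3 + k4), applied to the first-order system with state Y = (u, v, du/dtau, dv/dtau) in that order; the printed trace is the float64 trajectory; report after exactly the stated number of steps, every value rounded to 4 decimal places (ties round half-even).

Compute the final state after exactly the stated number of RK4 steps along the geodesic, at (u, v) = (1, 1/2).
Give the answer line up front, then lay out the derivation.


Answer: u = 0.9227, v = 0.7065, du/dtau = -0.7973, dv/dtau = 2.1345

f(Y) = (du/dtau, dv/dtau, -Gamma^u_ij Y'^i Y'^j, -Gamma^v_ij Y'^i Y'^j) with the Gammas evaluated at the stage position; h = 0.050000; intermediate values shown to 6 dp
step 0: u = 1.0000, v = 0.5000, du/dtau = -0.7500, dv/dtau = 2.0000
step 1:
  k1: at (u, v) = (1.000000, 0.500000), (du/dtau, dv/dtau) = (-0.750000, 2.000000); Gamma_uuu = 0.276848, Gamma_uuv = 0.027427, Gamma_uvv = 0.092035, Gamma_vuu = -0.171314, Gamma_vuv = -0.018418, Gamma_vvv = -0.295381; k1 = (-0.750000, 2.000000, -0.441584, 1.222633)
  k2: at (u, v) = (0.981250, 0.550000), (du/dtau, dv/dtau) = (-0.761040, 2.030566); Gamma_uuu = 0.279340, Gamma_uuv = 0.028189, Gamma_uvv = 0.092532, Gamma_vuu = -0.177681, Gamma_vuv = -0.019363, Gamma_vvv = -0.299699; k2 = (-0.761040, 2.030566, -0.456193, 1.278781)
  k3: at (u, v) = (0.980974, 0.550764), (du/dtau, dv/dtau) = (-0.761405, 2.031970); Gamma_uuu = 0.279377, Gamma_uuv = 0.028201, Gamma_uvv = 0.092539, Gamma_vuu = -0.177780, Gamma_vuv = -0.019378, Gamma_vvv = -0.299765; k3 = (-0.761405, 2.031970, -0.456790, 1.280805)
  k4: at (u, v) = (0.961930, 0.601598), (du/dtau, dv/dtau) = (-0.772839, 2.064040); Gamma_uuu = 0.281984, Gamma_uuv = 0.028996, Gamma_uvv = 0.093055, Gamma_vuu = -0.184521, Gamma_vuv = -0.020389, Gamma_vvv = -0.304268; k4 = (-0.772839, 2.064040, -0.472355, 1.341426)
  Y <- Y + (h/6)(k1 + 2k2 + 2k3 + k4): u = 0.9619, v = 0.6016, du/dtau = -0.7728, dv/dtau = 2.0640
step 2:
  k1: at (u, v) = (0.961936, 0.601576), (du/dtau, dv/dtau) = (-0.772833, 2.064027); Gamma_uuu = 0.281983, Gamma_uuv = 0.028995, Gamma_uvv = 0.093055, Gamma_vuu = -0.184518, Gamma_vuv = -0.020388, Gamma_vvv = -0.304266; k1 = (-0.772833, 2.064027, -0.472348, 1.341399)
  k2: at (u, v) = (0.942615, 0.653177), (du/dtau, dv/dtau) = (-0.784641, 2.097562); Gamma_uuu = 0.284707, Gamma_uuv = 0.029824, Gamma_uvv = 0.093588, Gamma_vuu = -0.191647, Gamma_vuv = -0.021469, Gamma_vvv = -0.308956; k2 = (-0.784641, 2.097562, -0.488878, 1.406659)
  k3: at (u, v) = (0.942320, 0.654015), (du/dtau, dv/dtau) = (-0.785054, 2.099193); Gamma_uuu = 0.284751, Gamma_uuv = 0.029838, Gamma_uvv = 0.093596, Gamma_vuu = -0.191765, Gamma_vuv = -0.021486, Gamma_vvv = -0.309033; k3 = (-0.785054, 2.099193, -0.489593, 1.409159)
  k4: at (u, v) = (0.922683, 0.706536), (du/dtau, dv/dtau) = (-0.797312, 2.134485); Gamma_uuu = 0.287610, Gamma_uuv = 0.030705, Gamma_uvv = 0.094150, Gamma_vuu = -0.199341, Gamma_vuv = -0.022646, Gamma_vvv = -0.313937; k4 = (-0.797312, 2.134485, -0.507273, 1.479946)
  Y <- Y + (h/6)(k1 + 2k2 + 2k3 + k4): u = 0.9227, v = 0.7065, du/dtau = -0.7973, dv/dtau = 2.1345


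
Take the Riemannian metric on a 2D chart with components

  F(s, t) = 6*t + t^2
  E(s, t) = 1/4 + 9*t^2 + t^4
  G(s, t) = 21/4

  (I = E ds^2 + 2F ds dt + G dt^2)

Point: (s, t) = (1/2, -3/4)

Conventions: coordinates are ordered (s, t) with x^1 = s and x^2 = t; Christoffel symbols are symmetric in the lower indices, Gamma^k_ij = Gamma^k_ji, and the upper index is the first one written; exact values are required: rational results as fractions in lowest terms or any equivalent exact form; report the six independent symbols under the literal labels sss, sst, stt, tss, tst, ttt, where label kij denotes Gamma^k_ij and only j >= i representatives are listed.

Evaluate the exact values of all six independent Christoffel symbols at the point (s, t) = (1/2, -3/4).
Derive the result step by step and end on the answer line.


E = 1441/256, F = -63/16, G = 21/4 at the point
E_s = 0, E_t = -243/16, F_s = 0, F_t = 9/2, G_s = 0, G_t = 0
EG - F^2 = 14385/1024;  g^inv = (1024/14385) * [[21/4, 63/16], [63/16, 1441/256]]
first-kind symbols [ij,l] = (1/2)(d_i g_jl + d_j g_il - d_l g_ij): [ss,s] = E_s/2 = 0, [ss,t] = F_s - E_t/2 = 243/32, [st,s] = E_t/2 = -243/32, [st,t] = G_s/2 = 0, [tt,s] = F_t - G_s/2 = 9/2, [tt,t] = G_t/2 = 0
Gamma^s_ij = (G*[ij,s] - F*[ij,t])/(EG - F^2), Gamma^t_ij = (E*[ij,t] - F*[ij,s])/(EG - F^2)

Answer: Gamma_sss = 1458/685, Gamma_sst = -1944/685, Gamma_stt = 1152/685, Gamma_tss = 116721/38360, Gamma_tst = -1458/685, Gamma_ttt = 864/685


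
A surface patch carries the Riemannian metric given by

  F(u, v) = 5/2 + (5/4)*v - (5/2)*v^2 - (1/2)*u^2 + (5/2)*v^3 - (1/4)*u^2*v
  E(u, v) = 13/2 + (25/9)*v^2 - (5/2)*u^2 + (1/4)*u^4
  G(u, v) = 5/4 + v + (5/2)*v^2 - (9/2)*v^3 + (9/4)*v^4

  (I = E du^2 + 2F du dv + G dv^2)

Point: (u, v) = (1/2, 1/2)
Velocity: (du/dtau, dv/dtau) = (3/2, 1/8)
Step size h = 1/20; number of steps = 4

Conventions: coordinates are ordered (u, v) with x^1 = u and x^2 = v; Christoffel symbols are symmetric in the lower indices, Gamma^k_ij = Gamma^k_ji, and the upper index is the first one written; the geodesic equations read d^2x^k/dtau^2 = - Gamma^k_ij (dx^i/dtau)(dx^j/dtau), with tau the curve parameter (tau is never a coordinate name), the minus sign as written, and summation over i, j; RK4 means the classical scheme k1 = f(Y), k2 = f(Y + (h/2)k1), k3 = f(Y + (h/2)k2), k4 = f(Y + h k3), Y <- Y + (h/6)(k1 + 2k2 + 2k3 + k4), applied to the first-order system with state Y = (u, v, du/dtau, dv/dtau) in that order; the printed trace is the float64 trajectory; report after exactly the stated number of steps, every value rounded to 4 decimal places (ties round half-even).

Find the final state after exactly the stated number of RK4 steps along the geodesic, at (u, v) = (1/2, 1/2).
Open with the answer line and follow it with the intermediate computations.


Answer: u = 0.7693, v = 0.6075, du/dtau = 1.1738, dv/dtau = 0.9416

f(Y) = (du/dtau, dv/dtau, -Gamma^u_ij Y'^i Y'^j, -Gamma^v_ij Y'^i Y'^j) with the Gammas evaluated at the stage position; h = 0.050000; intermediate values shown to 6 dp
step 0: u = 0.5000, v = 0.5000, du/dtau = 1.5000, dv/dtau = 0.1250
step 1:
  k1: at (u, v) = (0.500000, 0.500000), (du/dtau, dv/dtau) = (1.500000, 0.125000); Gamma_uuu = 0.521902, Gamma_uuv = 0.467235, Gamma_uvv = -0.096718, Gamma_vuu = -1.740897, Gamma_vuv = -0.635440, Gamma_vvv = 0.451536; k1 = (1.500000, 0.125000, -1.347981, 4.148254)
  k2: at (u, v) = (0.537500, 0.503125), (du/dtau, dv/dtau) = (1.466300, 0.228706); Gamma_uuu = 0.513948, Gamma_uuv = 0.472555, Gamma_uvv = -0.093579, Gamma_vuu = -1.749523, Gamma_vuv = -0.635943, Gamma_vvv = 0.443900; k2 = (1.466300, 0.228706, -1.417058, 4.164851)
  k3: at (u, v) = (0.536658, 0.505718), (du/dtau, dv/dtau) = (1.464574, 0.229121); Gamma_uuu = 0.515124, Gamma_uuv = 0.473427, Gamma_uvv = -0.089678, Gamma_vuu = -1.752252, Gamma_vuv = -0.636560, Gamma_vvv = 0.436866; k3 = (1.464574, 0.229121, -1.417952, 4.162819)
  k4: at (u, v) = (0.573229, 0.511456), (du/dtau, dv/dtau) = (1.429102, 0.333141); Gamma_uuu = 0.508316, Gamma_uuv = 0.479938, Gamma_uvv = -0.082597, Gamma_vuu = -1.763315, Gamma_vuv = -0.637578, Gamma_vvv = 0.422324; k4 = (1.429102, 0.333141, -1.485973, 4.161498)
  Y <- Y + (h/6)(k1 + 2k2 + 2k3 + k4): u = 0.5733, v = 0.5114, du/dtau = 1.4291, dv/dtau = 0.3330
step 2:
  k1: at (u, v) = (0.573257, 0.511448), (du/dtau, dv/dtau) = (1.429134, 0.333042); Gamma_uuu = 0.508306, Gamma_uuv = 0.479939, Gamma_uvv = -0.082610, Gamma_vuu = -1.763309, Gamma_vuv = -0.637576, Gamma_vvv = 0.422345; k1 = (1.429134, 0.333042, -1.485877, 4.161502)
  k2: at (u, v) = (0.608985, 0.519774), (du/dtau, dv/dtau) = (1.391987, 0.437080); Gamma_uuu = 0.502659, Gamma_uuv = 0.487627, Gamma_uvv = -0.071549, Gamma_vuu = -1.776906, Gamma_vuv = -0.639092, Gamma_vvv = 0.401097; k2 = (1.391987, 0.437080, -1.553651, 4.144015)
  k3: at (u, v) = (0.608057, 0.522375), (du/dtau, dv/dtau) = (1.390292, 0.436643); Gamma_uuu = 0.503935, Gamma_uuv = 0.488469, Gamma_uvv = -0.067563, Gamma_vuu = -1.779772, Gamma_vuv = -0.639729, Gamma_vvv = 0.394177; k3 = (1.390292, 0.436643, -1.554242, 4.141699)
  k4: at (u, v) = (0.642772, 0.533280), (du/dtau, dv/dtau) = (1.351421, 0.540127); Gamma_uuu = 0.499639, Gamma_uuv = 0.497272, Gamma_uvv = -0.052378, Gamma_vuu = -1.796167, Gamma_vuv = -0.641772, Gamma_vvv = 0.366553; k4 = (1.351421, 0.540127, -1.623187, 4.110384)
  Y <- Y + (h/6)(k1 + 2k2 + 2k3 + k4): u = 0.6428, v = 0.5333, du/dtau = 1.3514, dv/dtau = 0.5401
step 3:
  k1: at (u, v) = (0.642800, 0.533287), (du/dtau, dv/dtau) = (1.351426, 0.540070); Gamma_uuu = 0.499634, Gamma_uuv = 0.497278, Gamma_uvv = -0.052369, Gamma_vuu = -1.796177, Gamma_vuv = -0.641773, Gamma_vvv = 0.366538; k1 = (1.351426, 0.540070, -1.623126, 4.110360)
  k2: at (u, v) = (0.676585, 0.546789), (du/dtau, dv/dtau) = (1.310848, 0.642829); Gamma_uuu = 0.496778, Gamma_uuv = 0.507199, Gamma_uvv = -0.032949, Gamma_vuu = -1.815604, Gamma_vuv = -0.644383, Gamma_vvv = 0.332710; k2 = (1.310848, 0.642829, -1.694795, 4.068288)
  k3: at (u, v) = (0.675571, 0.549357), (du/dtau, dv/dtau) = (1.309057, 0.641777); Gamma_uuu = 0.498187, Gamma_uuv = 0.508001, Gamma_uvv = -0.028939, Gamma_vuu = -1.818649, Gamma_vuv = -0.645080, Gamma_vvv = 0.326087; k3 = (1.309057, 0.641777, -1.695354, 4.066076)
  k4: at (u, v) = (0.708253, 0.565376), (du/dtau, dv/dtau) = (1.266659, 0.743374); Gamma_uuu = 0.497051, Gamma_uuv = 0.518962, Gamma_uvv = -0.005248, Gamma_vuu = -1.841481, Gamma_vuv = -0.648385, Gamma_vvv = 0.286720; k4 = (1.266659, 0.743374, -1.771892, 4.017113)
  Y <- Y + (h/6)(k1 + 2k2 + 2k3 + k4): u = 0.7083, v = 0.5654, du/dtau = 1.2666, dv/dtau = 0.7434
step 4:
  k1: at (u, v) = (0.708282, 0.565392), (du/dtau, dv/dtau) = (1.266632, 0.743372); Gamma_uuu = 0.497051, Gamma_uuv = 0.518973, Gamma_uvv = -0.005223, Gamma_vuu = -1.841504, Gamma_vuv = -0.648388, Gamma_vvv = 0.286680; k1 = (1.266632, 0.743372, -1.771869, 4.017028)
  k2: at (u, v) = (0.739948, 0.583977), (du/dtau, dv/dtau) = (1.222335, 0.843797); Gamma_uuu = 0.497827, Gamma_uuv = 0.531008, Gamma_uvv = 0.022900, Gamma_vuu = -1.868131, Gamma_vuv = -0.652513, Gamma_vvv = 0.241926; k2 = (1.222335, 0.843797, -1.855477, 3.964940)
  k3: at (u, v) = (0.738841, 0.586487), (du/dtau, dv/dtau) = (1.220245, 0.842495); Gamma_uuu = 0.499422, Gamma_uuv = 0.531769, Gamma_uvv = 0.026887, Gamma_vuu = -1.871431, Gamma_vuv = -0.653331, Gamma_vvv = 0.235718; k3 = (1.220245, 0.842495, -1.856095, 3.962559)
  k4: at (u, v) = (0.769294, 0.607517), (du/dtau, dv/dtau) = (1.173827, 0.941500); Gamma_uuu = 0.502546, Gamma_uuv = 0.544816, Gamma_uvv = 0.059409, Gamma_vuu = -1.902408, Gamma_vuv = -0.658555, Gamma_vvv = 0.186414; k4 = (1.173827, 0.941500, -1.949319, 3.911647)
  Y <- Y + (h/6)(k1 + 2k2 + 2k3 + k4): u = 0.7693, v = 0.6075, du/dtau = 1.1738, dv/dtau = 0.9416


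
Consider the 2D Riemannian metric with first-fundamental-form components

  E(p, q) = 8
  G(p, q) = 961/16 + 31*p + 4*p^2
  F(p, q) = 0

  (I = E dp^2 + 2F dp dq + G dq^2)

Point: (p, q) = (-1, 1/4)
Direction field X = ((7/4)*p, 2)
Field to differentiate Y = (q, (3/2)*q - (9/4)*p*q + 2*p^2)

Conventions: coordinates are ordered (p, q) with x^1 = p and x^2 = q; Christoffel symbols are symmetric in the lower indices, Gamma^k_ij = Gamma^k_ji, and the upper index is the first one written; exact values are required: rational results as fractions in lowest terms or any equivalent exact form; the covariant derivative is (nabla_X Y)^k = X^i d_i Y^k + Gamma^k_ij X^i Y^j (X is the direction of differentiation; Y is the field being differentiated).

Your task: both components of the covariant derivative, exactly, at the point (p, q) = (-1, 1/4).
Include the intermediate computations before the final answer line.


E = 8, F = 0, G = 529/16 at the point
E_p = 0, E_q = 0, F_p = 0, F_q = 0, G_p = 23, G_q = 0
EG - F^2 = 529/2;  g^inv = (2/529) * [[529/16, 0], [0, 8]]
first-kind symbols [ij,l] = (1/2)(d_i g_jl + d_j g_il - d_l g_ij): [pp,p] = E_p/2 = 0, [pp,q] = F_p - E_q/2 = 0, [pq,p] = E_q/2 = 0, [pq,q] = G_p/2 = 23/2, [qq,p] = F_q - G_p/2 = -23/2, [qq,q] = G_q/2 = 0
Gamma^p_ij = (G*[ij,p] - F*[ij,q])/(EG - F^2), Gamma^q_ij = (E*[ij,q] - F*[ij,p])/(EG - F^2)
Gamma_ppp = 0, Gamma_ppq = 0, Gamma_pqq = -23/16, Gamma_qpp = 0, Gamma_qpq = 8/23, Gamma_qqq = 0
X = (-7/4, 2), Y = (1/4, 47/16) at the point

Answer: (nabla_X Y)^p = -825/128, (nabla_X Y)^q = 20417/1472


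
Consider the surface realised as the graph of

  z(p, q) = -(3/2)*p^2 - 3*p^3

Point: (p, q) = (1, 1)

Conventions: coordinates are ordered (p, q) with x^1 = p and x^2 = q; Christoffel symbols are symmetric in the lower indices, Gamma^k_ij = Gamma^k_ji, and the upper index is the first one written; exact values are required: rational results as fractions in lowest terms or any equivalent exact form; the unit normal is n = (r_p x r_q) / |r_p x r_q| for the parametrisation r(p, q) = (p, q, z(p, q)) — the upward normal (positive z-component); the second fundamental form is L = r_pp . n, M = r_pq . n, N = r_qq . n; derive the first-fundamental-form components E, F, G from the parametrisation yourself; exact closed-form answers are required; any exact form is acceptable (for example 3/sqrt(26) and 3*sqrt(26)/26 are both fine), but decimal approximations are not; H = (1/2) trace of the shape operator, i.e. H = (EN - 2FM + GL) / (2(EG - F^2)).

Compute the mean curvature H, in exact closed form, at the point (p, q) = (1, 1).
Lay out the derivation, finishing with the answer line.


z_p = -12, z_q = 0, z_pp = -21, z_pq = 0, z_qq = 0
E = 145, F = 0, G = 1; answer radicand W^2 = 145
unnormalised second-form numerators: l = -21, m = 0, n = 0; L = l/sqrt(145), and similarly M = m/sqrt(W^2), N = n/sqrt(W^2)
H = (E*n - 2*F*m + G*l) / (2*(EG - F^2)*sqrt(W^2)); E*n - 2*F*m + G*l = -21, EG - F^2 = 145, so H = (-21/290)/sqrt(145)

Answer: H = -21*sqrt(145)/42050


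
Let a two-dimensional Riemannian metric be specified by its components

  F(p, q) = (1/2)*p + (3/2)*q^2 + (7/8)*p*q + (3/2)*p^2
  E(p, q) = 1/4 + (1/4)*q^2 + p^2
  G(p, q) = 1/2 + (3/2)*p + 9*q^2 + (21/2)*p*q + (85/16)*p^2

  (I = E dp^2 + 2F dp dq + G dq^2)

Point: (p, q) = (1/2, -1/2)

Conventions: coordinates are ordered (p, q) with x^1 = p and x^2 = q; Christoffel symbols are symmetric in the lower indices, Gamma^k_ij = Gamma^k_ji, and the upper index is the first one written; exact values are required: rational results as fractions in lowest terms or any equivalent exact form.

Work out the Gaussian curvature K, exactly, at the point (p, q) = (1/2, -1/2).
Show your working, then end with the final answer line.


E = 9/16, F = 25/32, G = 141/64, EG - F^2 = 161/256 at the point
E_p = 1, E_q = -1/4, F_p = 25/16, F_q = -17/16, G_p = 25/16, G_q = -15/4
E_qq = 1/2, F_pq = 7/8, G_pp = 85/8
Brioschi: K = (det M1 - det M2) / (EG - F^2)^2 with the standard first/second-derivative matrices M1, M2.
M1 = [[-E_qq/2 + F_pq - G_pp/2, E_p/2, F_p - E_q/2], [F_q - G_p/2, E, F], [G_q/2, F, G]] = [[-75/16, 1/2, 27/16], [-59/32, 9/16, 25/32], [-15/8, 25/32, 141/64]]; det M1 = -37689/16384
M2 = [[0, E_q/2, G_p/2], [E_q/2, E, F], [G_p/2, F, G]] = [[0, -1/8, 25/32], [-1/8, 9/16, 25/32], [25/32, 25/32, 141/64]]; det M2 = -8689/16384
det M1 - det M2 = -3625/2048; K = -3625/2048 / (161/256)^2 = -116000/25921

Answer: K = -116000/25921


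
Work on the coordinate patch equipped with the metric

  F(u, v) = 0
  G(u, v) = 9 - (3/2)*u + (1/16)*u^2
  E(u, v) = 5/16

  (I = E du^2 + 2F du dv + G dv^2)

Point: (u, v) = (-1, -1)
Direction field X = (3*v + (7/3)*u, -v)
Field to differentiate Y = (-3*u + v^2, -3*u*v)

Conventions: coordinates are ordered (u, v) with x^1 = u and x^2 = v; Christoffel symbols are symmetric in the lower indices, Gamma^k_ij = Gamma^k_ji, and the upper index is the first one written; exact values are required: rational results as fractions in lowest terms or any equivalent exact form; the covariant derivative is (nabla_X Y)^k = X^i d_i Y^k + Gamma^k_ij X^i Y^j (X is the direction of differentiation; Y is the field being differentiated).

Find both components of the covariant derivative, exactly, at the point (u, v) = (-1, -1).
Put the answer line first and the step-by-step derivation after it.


Answer: (nabla_X Y)^u = 31/5, (nabla_X Y)^v = -189/13

E = 5/16, F = 0, G = 169/16 at the point
E_u = 0, E_v = 0, F_u = 0, F_v = 0, G_u = -13/8, G_v = 0
EG - F^2 = 845/256;  g^inv = (256/845) * [[169/16, 0], [0, 5/16]]
first-kind symbols [ij,l] = (1/2)(d_i g_jl + d_j g_il - d_l g_ij): [uu,u] = E_u/2 = 0, [uu,v] = F_u - E_v/2 = 0, [uv,u] = E_v/2 = 0, [uv,v] = G_u/2 = -13/16, [vv,u] = F_v - G_u/2 = 13/16, [vv,v] = G_v/2 = 0
Gamma^u_ij = (G*[ij,u] - F*[ij,v])/(EG - F^2), Gamma^v_ij = (E*[ij,v] - F*[ij,u])/(EG - F^2)
Gamma_uuu = 0, Gamma_uuv = 0, Gamma_uvv = 13/5, Gamma_vuu = 0, Gamma_vuv = -1/13, Gamma_vvv = 0
X = (-16/3, 1), Y = (4, -3) at the point
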